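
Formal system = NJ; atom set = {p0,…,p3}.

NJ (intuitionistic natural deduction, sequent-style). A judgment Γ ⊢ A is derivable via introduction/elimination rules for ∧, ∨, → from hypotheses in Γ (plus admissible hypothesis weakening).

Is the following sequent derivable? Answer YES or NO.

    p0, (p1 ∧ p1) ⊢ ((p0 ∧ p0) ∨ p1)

Proof tree:
[∨I₁] p0, (p1 ∧ p1) ⊢ ((p0 ∧ p0) ∨ p1)
  [Wk] p0, (p1 ∧ p1) ⊢ (p0 ∧ p0)
    [∧I] p0 ⊢ (p0 ∧ p0)
      [Ax] p0 ⊢ p0
      [Ax] p0 ⊢ p0

Result: YES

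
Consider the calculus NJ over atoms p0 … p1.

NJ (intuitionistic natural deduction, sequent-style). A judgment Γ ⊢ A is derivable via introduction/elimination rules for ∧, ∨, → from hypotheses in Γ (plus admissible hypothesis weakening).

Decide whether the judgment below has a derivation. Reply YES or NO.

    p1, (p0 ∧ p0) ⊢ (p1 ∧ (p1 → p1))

Proof tree:
[∧I] p1, (p0 ∧ p0) ⊢ (p1 ∧ (p1 → p1))
  [Ax] p1 ⊢ p1
  [Wk] (p0 ∧ p0) ⊢ (p1 → p1)
    [→I]  ⊢ (p1 → p1)
      [Ax] p1 ⊢ p1

Result: YES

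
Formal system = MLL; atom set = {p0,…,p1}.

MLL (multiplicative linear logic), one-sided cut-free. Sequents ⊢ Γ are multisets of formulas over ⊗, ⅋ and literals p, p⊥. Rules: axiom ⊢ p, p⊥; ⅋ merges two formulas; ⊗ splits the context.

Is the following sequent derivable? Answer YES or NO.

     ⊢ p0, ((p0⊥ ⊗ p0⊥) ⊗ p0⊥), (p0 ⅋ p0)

Derivation (root first):
[⅋]  ⊢ p0, ((p0⊥ ⊗ p0⊥) ⊗ p0⊥), (p0 ⅋ p0)
  [⊗]  ⊢ p0, p0, p0, ((p0⊥ ⊗ p0⊥) ⊗ p0⊥)
    [⊗]  ⊢ p0, p0, (p0⊥ ⊗ p0⊥)
      [Ax]  ⊢ p0, p0⊥
      [Ax]  ⊢ p0, p0⊥
    [Ax]  ⊢ p0, p0⊥

Result: YES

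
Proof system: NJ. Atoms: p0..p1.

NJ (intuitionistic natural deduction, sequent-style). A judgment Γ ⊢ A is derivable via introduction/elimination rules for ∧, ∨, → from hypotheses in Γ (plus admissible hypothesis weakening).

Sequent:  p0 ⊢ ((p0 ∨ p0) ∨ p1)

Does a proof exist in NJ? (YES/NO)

Proof tree:
[∨I₁] p0 ⊢ ((p0 ∨ p0) ∨ p1)
  [∨I₁] p0 ⊢ (p0 ∨ p0)
    [Ax] p0 ⊢ p0

Result: YES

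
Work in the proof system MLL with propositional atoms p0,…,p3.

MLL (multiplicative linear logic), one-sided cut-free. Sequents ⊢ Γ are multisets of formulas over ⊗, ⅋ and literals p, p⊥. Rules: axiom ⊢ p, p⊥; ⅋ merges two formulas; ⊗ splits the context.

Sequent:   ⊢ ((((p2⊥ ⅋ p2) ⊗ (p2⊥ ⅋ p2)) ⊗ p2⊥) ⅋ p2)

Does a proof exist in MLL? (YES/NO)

Derivation trace:
[⅋]  ⊢ ((((p2⊥ ⅋ p2) ⊗ (p2⊥ ⅋ p2)) ⊗ p2⊥) ⅋ p2)
  [⊗]  ⊢ p2, (((p2⊥ ⅋ p2) ⊗ (p2⊥ ⅋ p2)) ⊗ p2⊥)
    [⊗]  ⊢ ((p2⊥ ⅋ p2) ⊗ (p2⊥ ⅋ p2))
      [⅋]  ⊢ (p2⊥ ⅋ p2)
        [Ax]  ⊢ p2, p2⊥
      [⅋]  ⊢ (p2⊥ ⅋ p2)
        [Ax]  ⊢ p2, p2⊥
    [Ax]  ⊢ p2, p2⊥

Result: YES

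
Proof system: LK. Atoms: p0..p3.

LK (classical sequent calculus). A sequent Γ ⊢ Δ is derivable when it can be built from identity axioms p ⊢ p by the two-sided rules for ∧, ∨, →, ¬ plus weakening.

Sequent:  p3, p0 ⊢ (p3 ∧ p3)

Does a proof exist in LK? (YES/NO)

Proof tree:
[WL] p3, p0 ⊢ (p3 ∧ p3)
  [∧R] p3 ⊢ (p3 ∧ p3)
    [Ax] p3 ⊢ p3
    [Ax] p3 ⊢ p3

Result: YES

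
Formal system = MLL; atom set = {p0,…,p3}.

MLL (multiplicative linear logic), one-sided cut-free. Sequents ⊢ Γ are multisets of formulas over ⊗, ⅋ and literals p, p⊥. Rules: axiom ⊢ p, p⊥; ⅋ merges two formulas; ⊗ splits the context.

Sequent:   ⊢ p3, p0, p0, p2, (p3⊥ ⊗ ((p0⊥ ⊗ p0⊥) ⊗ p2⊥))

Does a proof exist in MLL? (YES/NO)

Derivation trace:
[⊗]  ⊢ p3, p0, p0, p2, (p3⊥ ⊗ ((p0⊥ ⊗ p0⊥) ⊗ p2⊥))
  [Ax]  ⊢ p3, p3⊥
  [⊗]  ⊢ p0, p0, p2, ((p0⊥ ⊗ p0⊥) ⊗ p2⊥)
    [⊗]  ⊢ p0, p0, (p0⊥ ⊗ p0⊥)
      [Ax]  ⊢ p0, p0⊥
      [Ax]  ⊢ p0, p0⊥
    [Ax]  ⊢ p2, p2⊥

Result: YES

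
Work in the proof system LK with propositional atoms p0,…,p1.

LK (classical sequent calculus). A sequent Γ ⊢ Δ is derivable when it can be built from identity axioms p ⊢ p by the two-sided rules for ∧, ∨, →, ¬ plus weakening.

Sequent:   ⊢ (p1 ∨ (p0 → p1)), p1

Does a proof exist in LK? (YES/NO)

Truth-table refutation:
  v=00: Γ:[] Δ:[(p1 ∨ (p0 → p1))=T, p1=F] refutes=False
  v=01: Γ:[] Δ:[(p1 ∨ (p0 → p1))=T, p1=T] refutes=False
  v=10: Γ:[] Δ:[(p1 ∨ (p0 → p1))=F, p1=F] refutes=True  ← countermodel

Result: NO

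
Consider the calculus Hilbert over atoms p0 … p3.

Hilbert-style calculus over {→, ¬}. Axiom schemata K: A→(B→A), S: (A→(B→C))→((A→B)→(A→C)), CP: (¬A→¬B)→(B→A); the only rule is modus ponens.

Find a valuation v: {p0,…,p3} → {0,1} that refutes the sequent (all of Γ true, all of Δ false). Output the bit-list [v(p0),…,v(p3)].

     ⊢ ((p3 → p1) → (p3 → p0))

Enumerate valuations to refute Γ ⊢ Δ:
  v=0000: Γ:[] Δ:[((p3 → p1) → (p3 → p0))=T] refutes=False
  v=0001: Γ:[] Δ:[((p3 → p1) → (p3 → p0))=T] refutes=False
  v=0010: Γ:[] Δ:[((p3 → p1) → (p3 → p0))=T] refutes=False
  v=0011: Γ:[] Δ:[((p3 → p1) → (p3 → p0))=T] refutes=False
  v=0100: Γ:[] Δ:[((p3 → p1) → (p3 → p0))=T] refutes=False
  v=0101: Γ:[] Δ:[((p3 → p1) → (p3 → p0))=F] refutes=True  ← countermodel

Result: [0, 1, 0, 1]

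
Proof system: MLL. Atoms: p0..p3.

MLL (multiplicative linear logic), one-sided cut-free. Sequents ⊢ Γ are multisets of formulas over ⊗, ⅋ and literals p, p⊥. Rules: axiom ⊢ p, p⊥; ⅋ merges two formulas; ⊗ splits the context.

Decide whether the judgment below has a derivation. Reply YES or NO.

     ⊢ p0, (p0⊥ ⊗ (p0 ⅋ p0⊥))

Derivation (root first):
[⊗]  ⊢ p0, (p0⊥ ⊗ (p0 ⅋ p0⊥))
  [Ax]  ⊢ p0, p0⊥
  [⅋]  ⊢ (p0 ⅋ p0⊥)
    [Ax]  ⊢ p0, p0⊥

Result: YES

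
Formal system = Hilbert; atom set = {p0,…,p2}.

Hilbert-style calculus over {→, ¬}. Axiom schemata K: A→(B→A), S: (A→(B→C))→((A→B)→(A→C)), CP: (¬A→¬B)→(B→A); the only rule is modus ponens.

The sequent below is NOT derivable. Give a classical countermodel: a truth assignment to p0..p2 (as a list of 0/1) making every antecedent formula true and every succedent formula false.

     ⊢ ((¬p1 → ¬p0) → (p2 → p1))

Truth-table refutation:
  v=000: Γ:[] Δ:[((¬p1 → ¬p0) → (p2 → p1))=T] refutes=False
  v=001: Γ:[] Δ:[((¬p1 → ¬p0) → (p2 → p1))=F] refutes=True  ← countermodel

Result: [0, 0, 1]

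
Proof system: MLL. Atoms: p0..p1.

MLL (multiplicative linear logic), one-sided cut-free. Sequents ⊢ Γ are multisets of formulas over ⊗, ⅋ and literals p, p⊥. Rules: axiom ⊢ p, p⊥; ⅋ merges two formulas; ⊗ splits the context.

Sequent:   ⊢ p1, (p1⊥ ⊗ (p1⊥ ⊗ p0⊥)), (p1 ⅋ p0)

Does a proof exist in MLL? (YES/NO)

Derivation (root first):
[⅋]  ⊢ p1, (p1⊥ ⊗ (p1⊥ ⊗ p0⊥)), (p1 ⅋ p0)
  [⊗]  ⊢ p1, p1, p0, (p1⊥ ⊗ (p1⊥ ⊗ p0⊥))
    [Ax]  ⊢ p1, p1⊥
    [⊗]  ⊢ p1, p0, (p1⊥ ⊗ p0⊥)
      [Ax]  ⊢ p1, p1⊥
      [Ax]  ⊢ p0, p0⊥

Result: YES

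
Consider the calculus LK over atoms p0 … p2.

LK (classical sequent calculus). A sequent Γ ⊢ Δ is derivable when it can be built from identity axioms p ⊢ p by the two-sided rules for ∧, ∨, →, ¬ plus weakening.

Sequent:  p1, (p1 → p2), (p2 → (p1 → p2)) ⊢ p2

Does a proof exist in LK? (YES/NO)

Derivation (root first):
[→L] p1, (p1 → p2), (p2 → (p1 → p2)) ⊢ p2
  [→L] p1, (p1 → p2) ⊢ p2
    [Ax] p1 ⊢ p1
    [Ax] p2 ⊢ p2
  [→L] p1, (p1 → p2) ⊢ p2
    [Ax] p1 ⊢ p1
    [Ax] p2 ⊢ p2

Result: YES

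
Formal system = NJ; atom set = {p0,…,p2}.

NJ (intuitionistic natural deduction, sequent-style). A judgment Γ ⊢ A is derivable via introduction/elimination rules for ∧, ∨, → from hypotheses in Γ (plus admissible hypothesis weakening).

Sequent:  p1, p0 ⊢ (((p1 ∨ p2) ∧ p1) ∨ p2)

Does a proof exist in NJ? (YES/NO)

Derivation (root first):
[∨I₁] p1, p0 ⊢ (((p1 ∨ p2) ∧ p1) ∨ p2)
  [∧I] p1, p0 ⊢ ((p1 ∨ p2) ∧ p1)
    [∨I₁] p1, p0 ⊢ (p1 ∨ p2)
      [Wk] p1, p0 ⊢ p1
        [Ax] p1 ⊢ p1
    [Wk] p1, p0 ⊢ p1
      [Ax] p1 ⊢ p1

Result: YES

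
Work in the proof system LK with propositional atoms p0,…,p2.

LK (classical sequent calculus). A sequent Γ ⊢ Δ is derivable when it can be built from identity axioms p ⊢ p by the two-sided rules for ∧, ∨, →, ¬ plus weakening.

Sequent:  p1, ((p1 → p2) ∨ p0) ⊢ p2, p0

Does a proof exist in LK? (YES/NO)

Derivation (root first):
[∨L] p1, ((p1 → p2) ∨ p0) ⊢ p2, p0
  [→L] p1, (p1 → p2) ⊢ p2
    [Ax] p1 ⊢ p1
    [Ax] p2 ⊢ p2
  [WR] p0 ⊢ p0, p2
    [Ax] p0 ⊢ p0

Result: YES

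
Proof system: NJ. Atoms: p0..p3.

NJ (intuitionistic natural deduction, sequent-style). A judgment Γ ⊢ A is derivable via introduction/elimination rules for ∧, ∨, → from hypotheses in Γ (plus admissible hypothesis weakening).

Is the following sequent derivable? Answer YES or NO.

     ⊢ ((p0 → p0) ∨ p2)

Derivation trace:
[∨I₁]  ⊢ ((p0 → p0) ∨ p2)
  [→I]  ⊢ (p0 → p0)
    [Ax] p0 ⊢ p0

Result: YES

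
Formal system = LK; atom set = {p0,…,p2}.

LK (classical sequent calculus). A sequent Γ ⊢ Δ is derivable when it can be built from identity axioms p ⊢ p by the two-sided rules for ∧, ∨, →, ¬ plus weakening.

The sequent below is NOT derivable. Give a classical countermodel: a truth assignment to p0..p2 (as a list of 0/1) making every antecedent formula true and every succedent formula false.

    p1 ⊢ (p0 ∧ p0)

Truth-table refutation:
  v=000: Γ:[p1=F] Δ:[(p0 ∧ p0)=F] refutes=False
  v=001: Γ:[p1=F] Δ:[(p0 ∧ p0)=F] refutes=False
  v=010: Γ:[p1=T] Δ:[(p0 ∧ p0)=F] refutes=True  ← countermodel

Result: [0, 1, 0]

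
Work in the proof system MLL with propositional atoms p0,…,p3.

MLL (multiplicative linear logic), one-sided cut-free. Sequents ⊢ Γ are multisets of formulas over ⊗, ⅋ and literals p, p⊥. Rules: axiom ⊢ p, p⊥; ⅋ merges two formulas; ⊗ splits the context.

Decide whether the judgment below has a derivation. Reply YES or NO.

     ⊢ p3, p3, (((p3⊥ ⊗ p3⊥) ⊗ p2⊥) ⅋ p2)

Proof tree:
[⅋]  ⊢ p3, p3, (((p3⊥ ⊗ p3⊥) ⊗ p2⊥) ⅋ p2)
  [⊗]  ⊢ p3, p3, p2, ((p3⊥ ⊗ p3⊥) ⊗ p2⊥)
    [⊗]  ⊢ p3, p3, (p3⊥ ⊗ p3⊥)
      [Ax]  ⊢ p3, p3⊥
      [Ax]  ⊢ p3, p3⊥
    [Ax]  ⊢ p2, p2⊥

Result: YES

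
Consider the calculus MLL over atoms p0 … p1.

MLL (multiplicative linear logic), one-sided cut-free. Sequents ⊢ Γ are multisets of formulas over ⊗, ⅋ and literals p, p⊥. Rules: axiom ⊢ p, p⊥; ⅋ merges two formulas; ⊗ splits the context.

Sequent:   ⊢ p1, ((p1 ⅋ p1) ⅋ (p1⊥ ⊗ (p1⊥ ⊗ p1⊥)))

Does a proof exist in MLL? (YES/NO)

Derivation (root first):
[⅋]  ⊢ p1, ((p1 ⅋ p1) ⅋ (p1⊥ ⊗ (p1⊥ ⊗ p1⊥)))
  [⅋]  ⊢ p1, (p1⊥ ⊗ (p1⊥ ⊗ p1⊥)), (p1 ⅋ p1)
    [⊗]  ⊢ p1, p1, p1, (p1⊥ ⊗ (p1⊥ ⊗ p1⊥))
      [Ax]  ⊢ p1, p1⊥
      [⊗]  ⊢ p1, p1, (p1⊥ ⊗ p1⊥)
        [Ax]  ⊢ p1, p1⊥
        [Ax]  ⊢ p1, p1⊥

Result: YES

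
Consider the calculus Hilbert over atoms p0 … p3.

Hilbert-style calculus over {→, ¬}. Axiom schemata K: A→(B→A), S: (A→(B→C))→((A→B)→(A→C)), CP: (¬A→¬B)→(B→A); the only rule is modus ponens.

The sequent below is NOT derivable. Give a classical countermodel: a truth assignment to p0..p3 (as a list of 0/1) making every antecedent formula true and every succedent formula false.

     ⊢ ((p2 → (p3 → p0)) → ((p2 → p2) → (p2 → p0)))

Enumerate valuations to refute Γ ⊢ Δ:
  v=0000: Γ:[] Δ:[((p2 → (p3 → p0)) → ((p2 → p2) → (p2 → p0)))=T] refutes=False
  v=0001: Γ:[] Δ:[((p2 → (p3 → p0)) → ((p2 → p2) → (p2 → p0)))=T] refutes=False
  v=0010: Γ:[] Δ:[((p2 → (p3 → p0)) → ((p2 → p2) → (p2 → p0)))=F] refutes=True  ← countermodel

Result: [0, 0, 1, 0]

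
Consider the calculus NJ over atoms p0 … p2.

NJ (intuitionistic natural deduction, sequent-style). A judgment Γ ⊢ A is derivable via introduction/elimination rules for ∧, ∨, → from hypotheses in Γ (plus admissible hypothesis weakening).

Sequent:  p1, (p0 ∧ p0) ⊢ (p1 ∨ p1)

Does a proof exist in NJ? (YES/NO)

Proof tree:
[∨I₁] p1, (p0 ∧ p0) ⊢ (p1 ∨ p1)
  [Wk] p1, (p0 ∧ p0) ⊢ p1
    [Ax] p1 ⊢ p1

Result: YES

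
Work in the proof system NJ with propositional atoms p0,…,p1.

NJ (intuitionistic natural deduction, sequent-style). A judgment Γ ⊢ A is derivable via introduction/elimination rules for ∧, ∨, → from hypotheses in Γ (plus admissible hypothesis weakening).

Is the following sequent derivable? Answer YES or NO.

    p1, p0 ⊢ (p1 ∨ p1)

Proof tree:
[∨I₁] p1, p0 ⊢ (p1 ∨ p1)
  [Wk] p1, p0 ⊢ p1
    [Ax] p1 ⊢ p1

Result: YES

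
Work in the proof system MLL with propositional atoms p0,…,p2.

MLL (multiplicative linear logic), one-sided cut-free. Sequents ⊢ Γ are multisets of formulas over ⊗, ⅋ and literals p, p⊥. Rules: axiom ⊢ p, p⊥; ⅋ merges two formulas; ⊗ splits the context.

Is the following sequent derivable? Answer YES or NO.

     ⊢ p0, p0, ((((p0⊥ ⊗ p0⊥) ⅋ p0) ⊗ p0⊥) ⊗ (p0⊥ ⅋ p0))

Derivation trace:
[⊗]  ⊢ p0, p0, ((((p0⊥ ⊗ p0⊥) ⅋ p0) ⊗ p0⊥) ⊗ (p0⊥ ⅋ p0))
  [⊗]  ⊢ p0, p0, (((p0⊥ ⊗ p0⊥) ⅋ p0) ⊗ p0⊥)
    [⅋]  ⊢ p0, ((p0⊥ ⊗ p0⊥) ⅋ p0)
      [⊗]  ⊢ p0, p0, (p0⊥ ⊗ p0⊥)
        [Ax]  ⊢ p0, p0⊥
        [Ax]  ⊢ p0, p0⊥
    [Ax]  ⊢ p0, p0⊥
  [⅋]  ⊢ (p0⊥ ⅋ p0)
    [Ax]  ⊢ p0, p0⊥

Result: YES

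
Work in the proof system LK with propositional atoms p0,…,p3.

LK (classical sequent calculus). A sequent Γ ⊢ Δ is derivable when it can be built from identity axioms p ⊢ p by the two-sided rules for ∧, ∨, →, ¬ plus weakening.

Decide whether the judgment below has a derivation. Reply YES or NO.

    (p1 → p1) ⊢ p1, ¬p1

Derivation trace:
[¬R] (p1 → p1) ⊢ p1, ¬p1
  [→L] p1, (p1 → p1) ⊢ p1
    [Ax] p1 ⊢ p1
    [Ax] p1 ⊢ p1

Result: YES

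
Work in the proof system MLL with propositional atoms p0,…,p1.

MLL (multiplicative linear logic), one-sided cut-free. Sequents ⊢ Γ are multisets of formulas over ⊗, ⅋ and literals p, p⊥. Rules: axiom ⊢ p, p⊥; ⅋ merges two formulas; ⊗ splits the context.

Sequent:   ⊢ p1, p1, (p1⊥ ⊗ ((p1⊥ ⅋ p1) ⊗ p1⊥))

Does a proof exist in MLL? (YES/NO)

Derivation trace:
[⊗]  ⊢ p1, p1, (p1⊥ ⊗ ((p1⊥ ⅋ p1) ⊗ p1⊥))
  [Ax]  ⊢ p1, p1⊥
  [⊗]  ⊢ p1, ((p1⊥ ⅋ p1) ⊗ p1⊥)
    [⅋]  ⊢ (p1⊥ ⅋ p1)
      [Ax]  ⊢ p1, p1⊥
    [Ax]  ⊢ p1, p1⊥

Result: YES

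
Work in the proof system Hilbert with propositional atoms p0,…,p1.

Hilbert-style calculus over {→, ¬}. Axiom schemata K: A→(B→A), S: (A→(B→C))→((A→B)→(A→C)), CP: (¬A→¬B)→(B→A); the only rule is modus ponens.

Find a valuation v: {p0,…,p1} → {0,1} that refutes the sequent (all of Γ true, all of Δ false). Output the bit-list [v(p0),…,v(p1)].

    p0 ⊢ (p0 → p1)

Enumerate valuations to refute Γ ⊢ Δ:
  v=00: Γ:[p0=F] Δ:[(p0 → p1)=T] refutes=False
  v=01: Γ:[p0=F] Δ:[(p0 → p1)=T] refutes=False
  v=10: Γ:[p0=T] Δ:[(p0 → p1)=F] refutes=True  ← countermodel

Result: [1, 0]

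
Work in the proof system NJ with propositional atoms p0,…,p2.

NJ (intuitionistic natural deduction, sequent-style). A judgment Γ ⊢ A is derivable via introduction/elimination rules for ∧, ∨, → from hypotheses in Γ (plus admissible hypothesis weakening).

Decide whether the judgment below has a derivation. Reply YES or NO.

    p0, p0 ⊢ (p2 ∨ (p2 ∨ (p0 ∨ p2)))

Proof tree:
[∨I₂] p0, p0 ⊢ (p2 ∨ (p2 ∨ (p0 ∨ p2)))
  [∨I₂] p0, p0 ⊢ (p2 ∨ (p0 ∨ p2))
    [Wk] p0, p0 ⊢ (p0 ∨ p2)
      [∨I₁] p0 ⊢ (p0 ∨ p2)
        [Ax] p0 ⊢ p0

Result: YES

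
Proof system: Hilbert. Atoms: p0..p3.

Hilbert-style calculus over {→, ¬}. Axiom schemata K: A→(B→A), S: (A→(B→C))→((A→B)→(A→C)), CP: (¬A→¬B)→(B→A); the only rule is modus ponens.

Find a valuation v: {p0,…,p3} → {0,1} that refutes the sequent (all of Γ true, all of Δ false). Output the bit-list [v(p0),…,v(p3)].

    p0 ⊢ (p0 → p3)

Enumerate valuations to refute Γ ⊢ Δ:
  v=0000: Γ:[p0=F] Δ:[(p0 → p3)=T] refutes=False
  v=0001: Γ:[p0=F] Δ:[(p0 → p3)=T] refutes=False
  v=0010: Γ:[p0=F] Δ:[(p0 → p3)=T] refutes=False
  v=0011: Γ:[p0=F] Δ:[(p0 → p3)=T] refutes=False
  v=0100: Γ:[p0=F] Δ:[(p0 → p3)=T] refutes=False
  v=0101: Γ:[p0=F] Δ:[(p0 → p3)=T] refutes=False
  v=0110: Γ:[p0=F] Δ:[(p0 → p3)=T] refutes=False
  v=0111: Γ:[p0=F] Δ:[(p0 → p3)=T] refutes=False
  v=1000: Γ:[p0=T] Δ:[(p0 → p3)=F] refutes=True  ← countermodel

Result: [1, 0, 0, 0]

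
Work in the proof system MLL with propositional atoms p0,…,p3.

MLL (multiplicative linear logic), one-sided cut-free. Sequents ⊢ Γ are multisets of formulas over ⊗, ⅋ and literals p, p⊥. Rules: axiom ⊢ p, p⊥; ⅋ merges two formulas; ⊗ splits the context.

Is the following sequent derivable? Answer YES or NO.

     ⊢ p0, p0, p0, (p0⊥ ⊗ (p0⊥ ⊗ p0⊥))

Derivation trace:
[⊗]  ⊢ p0, p0, p0, (p0⊥ ⊗ (p0⊥ ⊗ p0⊥))
  [Ax]  ⊢ p0, p0⊥
  [⊗]  ⊢ p0, p0, (p0⊥ ⊗ p0⊥)
    [Ax]  ⊢ p0, p0⊥
    [Ax]  ⊢ p0, p0⊥

Result: YES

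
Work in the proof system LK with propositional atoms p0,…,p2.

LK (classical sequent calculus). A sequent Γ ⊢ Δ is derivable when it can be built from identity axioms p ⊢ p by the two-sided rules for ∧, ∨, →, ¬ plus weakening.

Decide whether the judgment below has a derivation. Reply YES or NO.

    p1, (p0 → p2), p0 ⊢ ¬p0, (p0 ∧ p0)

Proof tree:
[∧R] p1, (p0 → p2), p0 ⊢ ¬p0, (p0 ∧ p0)
  [Ax] p0 ⊢ p0
  [→L] p1, p0, (p0 → p2) ⊢ ¬p0, p0
    [WL] p0, p1 ⊢ p0
      [Ax] p0 ⊢ p0
    [¬R] p2 ⊢ p0, ¬p0
      [WL] p0, p2 ⊢ p0
        [Ax] p0 ⊢ p0

Result: YES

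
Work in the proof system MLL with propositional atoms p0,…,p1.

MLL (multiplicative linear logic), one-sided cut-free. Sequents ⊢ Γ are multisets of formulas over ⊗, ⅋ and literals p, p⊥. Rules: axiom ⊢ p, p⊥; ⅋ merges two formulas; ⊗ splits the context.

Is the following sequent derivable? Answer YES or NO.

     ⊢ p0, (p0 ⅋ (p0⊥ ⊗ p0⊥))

Derivation (root first):
[⅋]  ⊢ p0, (p0 ⅋ (p0⊥ ⊗ p0⊥))
  [⊗]  ⊢ p0, p0, (p0⊥ ⊗ p0⊥)
    [Ax]  ⊢ p0, p0⊥
    [Ax]  ⊢ p0, p0⊥

Result: YES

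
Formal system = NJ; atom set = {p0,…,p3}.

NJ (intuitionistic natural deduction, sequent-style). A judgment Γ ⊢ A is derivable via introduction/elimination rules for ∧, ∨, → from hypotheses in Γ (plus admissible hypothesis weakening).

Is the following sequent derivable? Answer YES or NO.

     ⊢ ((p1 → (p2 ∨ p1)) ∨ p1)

Derivation (root first):
[∨I₁]  ⊢ ((p1 → (p2 ∨ p1)) ∨ p1)
  [→I]  ⊢ (p1 → (p2 ∨ p1))
    [∨I₂] p1 ⊢ (p2 ∨ p1)
      [Ax] p1 ⊢ p1

Result: YES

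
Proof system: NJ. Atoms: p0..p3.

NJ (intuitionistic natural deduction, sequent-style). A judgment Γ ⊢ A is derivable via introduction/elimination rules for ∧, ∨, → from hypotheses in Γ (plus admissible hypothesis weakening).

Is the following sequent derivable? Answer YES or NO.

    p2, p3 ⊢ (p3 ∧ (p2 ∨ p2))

Derivation trace:
[∧I] p2, p3 ⊢ (p3 ∧ (p2 ∨ p2))
  [Ax] p3 ⊢ p3
  [∨I₁] p2 ⊢ (p2 ∨ p2)
    [Ax] p2 ⊢ p2

Result: YES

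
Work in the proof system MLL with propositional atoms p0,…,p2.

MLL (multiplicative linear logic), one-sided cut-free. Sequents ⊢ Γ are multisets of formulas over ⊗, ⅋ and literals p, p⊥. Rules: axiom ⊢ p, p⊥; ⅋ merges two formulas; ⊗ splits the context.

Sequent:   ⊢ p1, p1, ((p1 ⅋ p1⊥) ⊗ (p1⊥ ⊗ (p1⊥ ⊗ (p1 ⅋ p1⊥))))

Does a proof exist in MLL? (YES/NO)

Proof tree:
[⊗]  ⊢ p1, p1, ((p1 ⅋ p1⊥) ⊗ (p1⊥ ⊗ (p1⊥ ⊗ (p1 ⅋ p1⊥))))
  [⅋]  ⊢ (p1 ⅋ p1⊥)
    [Ax]  ⊢ p1, p1⊥
  [⊗]  ⊢ p1, p1, (p1⊥ ⊗ (p1⊥ ⊗ (p1 ⅋ p1⊥)))
    [Ax]  ⊢ p1, p1⊥
    [⊗]  ⊢ p1, (p1⊥ ⊗ (p1 ⅋ p1⊥))
      [Ax]  ⊢ p1, p1⊥
      [⅋]  ⊢ (p1 ⅋ p1⊥)
        [Ax]  ⊢ p1, p1⊥

Result: YES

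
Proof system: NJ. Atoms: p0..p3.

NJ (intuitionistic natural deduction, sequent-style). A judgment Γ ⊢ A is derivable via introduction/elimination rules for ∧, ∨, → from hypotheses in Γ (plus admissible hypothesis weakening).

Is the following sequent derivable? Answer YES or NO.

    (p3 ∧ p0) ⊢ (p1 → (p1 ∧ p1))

Derivation (root first):
[Wk] (p3 ∧ p0) ⊢ (p1 → (p1 ∧ p1))
  [→I]  ⊢ (p1 → (p1 ∧ p1))
    [∧I] p1 ⊢ (p1 ∧ p1)
      [Ax] p1 ⊢ p1
      [Ax] p1 ⊢ p1

Result: YES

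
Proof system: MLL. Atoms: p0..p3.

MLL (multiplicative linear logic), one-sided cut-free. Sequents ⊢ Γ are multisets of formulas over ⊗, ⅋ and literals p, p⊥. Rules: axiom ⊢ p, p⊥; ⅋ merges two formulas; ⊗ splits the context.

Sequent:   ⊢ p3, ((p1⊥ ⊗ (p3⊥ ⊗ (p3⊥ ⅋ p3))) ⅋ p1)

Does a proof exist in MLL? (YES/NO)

Derivation trace:
[⅋]  ⊢ p3, ((p1⊥ ⊗ (p3⊥ ⊗ (p3⊥ ⅋ p3))) ⅋ p1)
  [⊗]  ⊢ p1, p3, (p1⊥ ⊗ (p3⊥ ⊗ (p3⊥ ⅋ p3)))
    [Ax]  ⊢ p1, p1⊥
    [⊗]  ⊢ p3, (p3⊥ ⊗ (p3⊥ ⅋ p3))
      [Ax]  ⊢ p3, p3⊥
      [⅋]  ⊢ (p3⊥ ⅋ p3)
        [Ax]  ⊢ p3, p3⊥

Result: YES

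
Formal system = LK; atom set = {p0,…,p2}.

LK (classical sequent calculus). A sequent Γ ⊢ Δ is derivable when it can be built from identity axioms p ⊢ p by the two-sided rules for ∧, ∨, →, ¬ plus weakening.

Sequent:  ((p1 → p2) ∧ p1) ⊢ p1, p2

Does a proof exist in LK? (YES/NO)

Derivation trace:
[∧L] ((p1 → p2) ∧ p1) ⊢ p1, p2
  [→L] p1, (p1 → p2) ⊢ p1, p2
    [WR] p1 ⊢ p1, p1
      [Ax] p1 ⊢ p1
    [Ax] p2 ⊢ p2

Result: YES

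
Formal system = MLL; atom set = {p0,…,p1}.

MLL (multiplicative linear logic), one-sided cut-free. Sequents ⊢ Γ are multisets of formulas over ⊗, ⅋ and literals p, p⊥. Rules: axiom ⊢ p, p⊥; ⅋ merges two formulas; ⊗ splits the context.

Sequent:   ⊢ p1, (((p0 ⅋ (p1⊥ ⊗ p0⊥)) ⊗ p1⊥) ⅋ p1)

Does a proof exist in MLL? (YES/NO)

Proof tree:
[⅋]  ⊢ p1, (((p0 ⅋ (p1⊥ ⊗ p0⊥)) ⊗ p1⊥) ⅋ p1)
  [⊗]  ⊢ p1, p1, ((p0 ⅋ (p1⊥ ⊗ p0⊥)) ⊗ p1⊥)
    [⅋]  ⊢ p1, (p0 ⅋ (p1⊥ ⊗ p0⊥))
      [⊗]  ⊢ p1, p0, (p1⊥ ⊗ p0⊥)
        [Ax]  ⊢ p1, p1⊥
        [Ax]  ⊢ p0, p0⊥
    [Ax]  ⊢ p1, p1⊥

Result: YES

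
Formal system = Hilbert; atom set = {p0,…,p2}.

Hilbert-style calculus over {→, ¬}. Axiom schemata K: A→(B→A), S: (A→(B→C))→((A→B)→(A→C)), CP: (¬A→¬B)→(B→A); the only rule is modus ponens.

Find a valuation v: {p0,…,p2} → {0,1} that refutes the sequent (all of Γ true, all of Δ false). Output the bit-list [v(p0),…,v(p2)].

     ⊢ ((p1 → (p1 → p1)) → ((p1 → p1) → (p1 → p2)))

Truth-table refutation:
  v=000: Γ:[] Δ:[((p1 → (p1 → p1)) → ((p1 → p1) → (p1 → p2)))=T] refutes=False
  v=001: Γ:[] Δ:[((p1 → (p1 → p1)) → ((p1 → p1) → (p1 → p2)))=T] refutes=False
  v=010: Γ:[] Δ:[((p1 → (p1 → p1)) → ((p1 → p1) → (p1 → p2)))=F] refutes=True  ← countermodel

Result: [0, 1, 0]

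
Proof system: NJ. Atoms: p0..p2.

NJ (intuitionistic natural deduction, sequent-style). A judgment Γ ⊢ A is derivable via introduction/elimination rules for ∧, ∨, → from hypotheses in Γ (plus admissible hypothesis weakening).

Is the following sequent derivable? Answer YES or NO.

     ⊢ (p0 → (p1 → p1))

Derivation (root first):
[→I]  ⊢ (p0 → (p1 → p1))
  [Wk] p0 ⊢ (p1 → p1)
    [→I]  ⊢ (p1 → p1)
      [Ax] p1 ⊢ p1

Result: YES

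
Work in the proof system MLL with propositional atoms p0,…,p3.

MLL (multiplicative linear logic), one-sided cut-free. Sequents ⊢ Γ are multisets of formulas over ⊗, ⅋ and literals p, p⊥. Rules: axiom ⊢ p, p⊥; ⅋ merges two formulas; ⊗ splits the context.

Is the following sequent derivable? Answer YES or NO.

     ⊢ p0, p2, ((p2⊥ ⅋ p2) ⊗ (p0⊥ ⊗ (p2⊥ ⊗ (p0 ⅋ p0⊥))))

Proof tree:
[⊗]  ⊢ p0, p2, ((p2⊥ ⅋ p2) ⊗ (p0⊥ ⊗ (p2⊥ ⊗ (p0 ⅋ p0⊥))))
  [⅋]  ⊢ (p2⊥ ⅋ p2)
    [Ax]  ⊢ p2, p2⊥
  [⊗]  ⊢ p0, p2, (p0⊥ ⊗ (p2⊥ ⊗ (p0 ⅋ p0⊥)))
    [Ax]  ⊢ p0, p0⊥
    [⊗]  ⊢ p2, (p2⊥ ⊗ (p0 ⅋ p0⊥))
      [Ax]  ⊢ p2, p2⊥
      [⅋]  ⊢ (p0 ⅋ p0⊥)
        [Ax]  ⊢ p0, p0⊥

Result: YES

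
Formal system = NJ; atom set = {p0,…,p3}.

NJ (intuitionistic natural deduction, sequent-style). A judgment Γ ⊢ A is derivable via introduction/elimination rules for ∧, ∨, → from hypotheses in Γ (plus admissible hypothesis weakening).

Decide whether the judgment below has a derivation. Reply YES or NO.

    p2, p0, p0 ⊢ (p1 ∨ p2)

Proof tree:
[Wk] p2, p0, p0 ⊢ (p1 ∨ p2)
  [Wk] p2, p0 ⊢ (p1 ∨ p2)
    [∨I₂] p2 ⊢ (p1 ∨ p2)
      [Ax] p2 ⊢ p2

Result: YES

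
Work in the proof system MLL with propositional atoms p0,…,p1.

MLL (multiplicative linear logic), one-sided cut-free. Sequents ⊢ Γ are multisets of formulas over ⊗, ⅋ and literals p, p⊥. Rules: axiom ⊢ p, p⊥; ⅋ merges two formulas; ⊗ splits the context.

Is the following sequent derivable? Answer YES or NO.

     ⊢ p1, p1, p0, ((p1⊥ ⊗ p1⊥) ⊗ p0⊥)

Proof tree:
[⊗]  ⊢ p1, p1, p0, ((p1⊥ ⊗ p1⊥) ⊗ p0⊥)
  [⊗]  ⊢ p1, p1, (p1⊥ ⊗ p1⊥)
    [Ax]  ⊢ p1, p1⊥
    [Ax]  ⊢ p1, p1⊥
  [Ax]  ⊢ p0, p0⊥

Result: YES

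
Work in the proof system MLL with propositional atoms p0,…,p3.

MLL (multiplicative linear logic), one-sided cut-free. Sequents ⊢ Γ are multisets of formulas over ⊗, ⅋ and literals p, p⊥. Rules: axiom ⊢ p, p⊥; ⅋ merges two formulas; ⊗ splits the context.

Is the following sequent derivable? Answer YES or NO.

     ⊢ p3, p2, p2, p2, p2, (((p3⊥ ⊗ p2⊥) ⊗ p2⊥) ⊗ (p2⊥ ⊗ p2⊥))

Derivation trace:
[⊗]  ⊢ p3, p2, p2, p2, p2, (((p3⊥ ⊗ p2⊥) ⊗ p2⊥) ⊗ (p2⊥ ⊗ p2⊥))
  [⊗]  ⊢ p3, p2, p2, ((p3⊥ ⊗ p2⊥) ⊗ p2⊥)
    [⊗]  ⊢ p3, p2, (p3⊥ ⊗ p2⊥)
      [Ax]  ⊢ p3, p3⊥
      [Ax]  ⊢ p2, p2⊥
    [Ax]  ⊢ p2, p2⊥
  [⊗]  ⊢ p2, p2, (p2⊥ ⊗ p2⊥)
    [Ax]  ⊢ p2, p2⊥
    [Ax]  ⊢ p2, p2⊥

Result: YES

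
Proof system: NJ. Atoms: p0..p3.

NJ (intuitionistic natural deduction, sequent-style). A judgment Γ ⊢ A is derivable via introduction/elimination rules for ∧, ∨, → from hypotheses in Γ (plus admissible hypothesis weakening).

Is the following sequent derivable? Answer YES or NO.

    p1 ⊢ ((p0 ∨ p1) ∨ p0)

Proof tree:
[∨I₁] p1 ⊢ ((p0 ∨ p1) ∨ p0)
  [∨I₂] p1 ⊢ (p0 ∨ p1)
    [Ax] p1 ⊢ p1

Result: YES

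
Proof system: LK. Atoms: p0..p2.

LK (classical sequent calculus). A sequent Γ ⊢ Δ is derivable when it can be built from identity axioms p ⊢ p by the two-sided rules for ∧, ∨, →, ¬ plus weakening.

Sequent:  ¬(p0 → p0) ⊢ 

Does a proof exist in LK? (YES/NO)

Derivation (root first):
[¬L] ¬(p0 → p0) ⊢ 
  [→R]  ⊢ (p0 → p0)
    [Ax] p0 ⊢ p0

Result: YES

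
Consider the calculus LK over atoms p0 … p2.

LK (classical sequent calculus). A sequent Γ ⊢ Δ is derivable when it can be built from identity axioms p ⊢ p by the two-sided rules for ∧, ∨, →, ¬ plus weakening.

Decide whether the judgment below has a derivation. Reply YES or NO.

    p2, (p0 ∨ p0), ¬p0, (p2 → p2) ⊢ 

Proof tree:
[→L] p2, (p0 ∨ p0), ¬p0, (p2 → p2) ⊢ 
  [Ax] p2 ⊢ p2
  [WL] (p0 ∨ p0), ¬p0, p2 ⊢ 
    [¬L] (p0 ∨ p0), ¬p0 ⊢ 
      [∨L] (p0 ∨ p0) ⊢ p0
        [Ax] p0 ⊢ p0
        [Ax] p0 ⊢ p0

Result: YES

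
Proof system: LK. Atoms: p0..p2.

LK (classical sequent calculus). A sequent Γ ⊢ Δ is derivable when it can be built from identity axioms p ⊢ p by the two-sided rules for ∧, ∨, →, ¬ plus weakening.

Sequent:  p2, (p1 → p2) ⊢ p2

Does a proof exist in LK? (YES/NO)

Proof tree:
[→L] p2, (p1 → p2) ⊢ p2
  [WR] p2 ⊢ p2, p1
    [Ax] p2 ⊢ p2
  [Ax] p2 ⊢ p2

Result: YES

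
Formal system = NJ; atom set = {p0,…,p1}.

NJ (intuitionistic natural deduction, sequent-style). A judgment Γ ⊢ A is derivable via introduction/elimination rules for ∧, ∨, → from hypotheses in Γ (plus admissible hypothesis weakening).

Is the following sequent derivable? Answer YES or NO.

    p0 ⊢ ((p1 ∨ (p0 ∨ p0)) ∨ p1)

Proof tree:
[∨I₁] p0 ⊢ ((p1 ∨ (p0 ∨ p0)) ∨ p1)
  [∨I₂] p0 ⊢ (p1 ∨ (p0 ∨ p0))
    [∨I₂] p0 ⊢ (p0 ∨ p0)
      [Ax] p0 ⊢ p0

Result: YES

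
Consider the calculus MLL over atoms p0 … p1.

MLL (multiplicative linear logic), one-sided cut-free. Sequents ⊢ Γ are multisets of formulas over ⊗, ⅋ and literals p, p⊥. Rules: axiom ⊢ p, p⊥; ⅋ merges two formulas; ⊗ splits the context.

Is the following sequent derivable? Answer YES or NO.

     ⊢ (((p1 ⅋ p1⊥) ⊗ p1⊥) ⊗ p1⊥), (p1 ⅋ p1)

Derivation trace:
[⅋]  ⊢ (((p1 ⅋ p1⊥) ⊗ p1⊥) ⊗ p1⊥), (p1 ⅋ p1)
  [⊗]  ⊢ p1, p1, (((p1 ⅋ p1⊥) ⊗ p1⊥) ⊗ p1⊥)
    [⊗]  ⊢ p1, ((p1 ⅋ p1⊥) ⊗ p1⊥)
      [⅋]  ⊢ (p1 ⅋ p1⊥)
        [Ax]  ⊢ p1, p1⊥
      [Ax]  ⊢ p1, p1⊥
    [Ax]  ⊢ p1, p1⊥

Result: YES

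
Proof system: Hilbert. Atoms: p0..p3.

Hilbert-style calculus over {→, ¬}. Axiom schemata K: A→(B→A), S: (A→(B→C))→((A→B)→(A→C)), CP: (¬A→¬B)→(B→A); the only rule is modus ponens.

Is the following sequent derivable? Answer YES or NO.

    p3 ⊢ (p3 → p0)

Enumerate valuations to refute Γ ⊢ Δ:
  v=0000: Γ:[p3=F] Δ:[(p3 → p0)=T] refutes=False
  v=0001: Γ:[p3=T] Δ:[(p3 → p0)=F] refutes=True  ← countermodel

Result: NO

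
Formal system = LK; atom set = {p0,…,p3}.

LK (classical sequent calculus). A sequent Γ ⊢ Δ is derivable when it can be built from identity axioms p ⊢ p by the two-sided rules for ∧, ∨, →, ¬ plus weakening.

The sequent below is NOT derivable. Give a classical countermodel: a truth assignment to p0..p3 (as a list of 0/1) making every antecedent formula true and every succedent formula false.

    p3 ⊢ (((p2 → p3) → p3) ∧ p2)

Enumerate valuations to refute Γ ⊢ Δ:
  v=0000: Γ:[p3=F] Δ:[(((p2 → p3) → p3) ∧ p2)=F] refutes=False
  v=0001: Γ:[p3=T] Δ:[(((p2 → p3) → p3) ∧ p2)=F] refutes=True  ← countermodel

Result: [0, 0, 0, 1]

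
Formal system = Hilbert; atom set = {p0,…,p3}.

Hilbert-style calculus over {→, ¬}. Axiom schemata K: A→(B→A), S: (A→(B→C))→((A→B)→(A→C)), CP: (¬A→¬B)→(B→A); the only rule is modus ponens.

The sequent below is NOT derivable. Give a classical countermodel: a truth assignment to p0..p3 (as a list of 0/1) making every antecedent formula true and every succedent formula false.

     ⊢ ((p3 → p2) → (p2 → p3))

Truth-table refutation:
  v=0000: Γ:[] Δ:[((p3 → p2) → (p2 → p3))=T] refutes=False
  v=0001: Γ:[] Δ:[((p3 → p2) → (p2 → p3))=T] refutes=False
  v=0010: Γ:[] Δ:[((p3 → p2) → (p2 → p3))=F] refutes=True  ← countermodel

Result: [0, 0, 1, 0]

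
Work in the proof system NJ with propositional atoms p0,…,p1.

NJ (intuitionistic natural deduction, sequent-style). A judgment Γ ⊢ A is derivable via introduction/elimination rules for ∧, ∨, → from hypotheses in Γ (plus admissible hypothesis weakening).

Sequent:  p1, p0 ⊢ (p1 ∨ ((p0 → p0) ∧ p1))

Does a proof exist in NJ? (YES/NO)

Proof tree:
[∨I₂] p1, p0 ⊢ (p1 ∨ ((p0 → p0) ∧ p1))
  [∧I] p1, p0 ⊢ ((p0 → p0) ∧ p1)
    [Wk] p0 ⊢ (p0 → p0)
      [→I]  ⊢ (p0 → p0)
        [Ax] p0 ⊢ p0
    [Ax] p1 ⊢ p1

Result: YES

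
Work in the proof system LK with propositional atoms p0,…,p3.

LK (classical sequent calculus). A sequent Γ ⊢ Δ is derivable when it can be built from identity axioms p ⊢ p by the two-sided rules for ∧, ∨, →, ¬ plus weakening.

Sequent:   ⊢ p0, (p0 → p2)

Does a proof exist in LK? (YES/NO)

Derivation (root first):
[→R]  ⊢ p0, (p0 → p2)
  [WR] p0 ⊢ p0, p2
    [Ax] p0 ⊢ p0

Result: YES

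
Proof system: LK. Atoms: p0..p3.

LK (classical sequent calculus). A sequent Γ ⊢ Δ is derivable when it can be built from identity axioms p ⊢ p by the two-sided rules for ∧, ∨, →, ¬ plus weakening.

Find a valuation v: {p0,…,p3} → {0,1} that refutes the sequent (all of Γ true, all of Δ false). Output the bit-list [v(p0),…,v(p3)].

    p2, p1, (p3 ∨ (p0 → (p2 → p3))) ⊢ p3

Enumerate valuations to refute Γ ⊢ Δ:
  v=0000: Γ:[p2=F, p1=F, (p3 ∨ (p0 → (p2 → p3)))=T] Δ:[p3=F] refutes=False
  v=0001: Γ:[p2=F, p1=F, (p3 ∨ (p0 → (p2 → p3)))=T] Δ:[p3=T] refutes=False
  v=0010: Γ:[p2=T, p1=F, (p3 ∨ (p0 → (p2 → p3)))=T] Δ:[p3=F] refutes=False
  v=0011: Γ:[p2=T, p1=F, (p3 ∨ (p0 → (p2 → p3)))=T] Δ:[p3=T] refutes=False
  v=0100: Γ:[p2=F, p1=T, (p3 ∨ (p0 → (p2 → p3)))=T] Δ:[p3=F] refutes=False
  v=0101: Γ:[p2=F, p1=T, (p3 ∨ (p0 → (p2 → p3)))=T] Δ:[p3=T] refutes=False
  v=0110: Γ:[p2=T, p1=T, (p3 ∨ (p0 → (p2 → p3)))=T] Δ:[p3=F] refutes=True  ← countermodel

Result: [0, 1, 1, 0]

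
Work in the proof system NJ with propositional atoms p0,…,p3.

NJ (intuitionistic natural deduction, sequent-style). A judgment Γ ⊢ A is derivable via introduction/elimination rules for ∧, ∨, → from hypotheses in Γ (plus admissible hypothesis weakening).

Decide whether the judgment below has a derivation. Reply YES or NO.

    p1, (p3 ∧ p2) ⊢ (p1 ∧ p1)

Proof tree:
[∧I] p1, (p3 ∧ p2) ⊢ (p1 ∧ p1)
  [Ax] p1 ⊢ p1
  [Wk] p1, (p3 ∧ p2) ⊢ p1
    [Ax] p1 ⊢ p1

Result: YES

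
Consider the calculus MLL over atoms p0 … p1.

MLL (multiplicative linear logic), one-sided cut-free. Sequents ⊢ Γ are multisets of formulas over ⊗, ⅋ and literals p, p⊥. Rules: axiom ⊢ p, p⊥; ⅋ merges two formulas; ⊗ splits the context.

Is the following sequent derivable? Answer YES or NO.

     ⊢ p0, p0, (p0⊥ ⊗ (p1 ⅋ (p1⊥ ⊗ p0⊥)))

Derivation trace:
[⊗]  ⊢ p0, p0, (p0⊥ ⊗ (p1 ⅋ (p1⊥ ⊗ p0⊥)))
  [Ax]  ⊢ p0, p0⊥
  [⅋]  ⊢ p0, (p1 ⅋ (p1⊥ ⊗ p0⊥))
    [⊗]  ⊢ p1, p0, (p1⊥ ⊗ p0⊥)
      [Ax]  ⊢ p1, p1⊥
      [Ax]  ⊢ p0, p0⊥

Result: YES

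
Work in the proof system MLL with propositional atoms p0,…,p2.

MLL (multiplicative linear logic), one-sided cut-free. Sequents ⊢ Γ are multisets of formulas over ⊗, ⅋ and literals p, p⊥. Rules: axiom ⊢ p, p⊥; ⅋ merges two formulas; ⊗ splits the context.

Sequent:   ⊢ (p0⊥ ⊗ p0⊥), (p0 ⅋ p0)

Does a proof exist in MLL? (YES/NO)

Derivation (root first):
[⅋]  ⊢ (p0⊥ ⊗ p0⊥), (p0 ⅋ p0)
  [⊗]  ⊢ p0, p0, (p0⊥ ⊗ p0⊥)
    [Ax]  ⊢ p0, p0⊥
    [Ax]  ⊢ p0, p0⊥

Result: YES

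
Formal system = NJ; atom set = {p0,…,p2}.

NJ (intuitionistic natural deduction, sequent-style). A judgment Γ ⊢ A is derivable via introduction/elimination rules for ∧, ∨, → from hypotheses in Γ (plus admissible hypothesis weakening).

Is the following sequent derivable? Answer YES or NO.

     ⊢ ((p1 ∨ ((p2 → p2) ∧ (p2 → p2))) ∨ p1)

Derivation trace:
[∨I₁]  ⊢ ((p1 ∨ ((p2 → p2) ∧ (p2 → p2))) ∨ p1)
  [∨I₂]  ⊢ (p1 ∨ ((p2 → p2) ∧ (p2 → p2)))
    [∧I]  ⊢ ((p2 → p2) ∧ (p2 → p2))
      [→I]  ⊢ (p2 → p2)
        [Ax] p2 ⊢ p2
      [→I]  ⊢ (p2 → p2)
        [Ax] p2 ⊢ p2

Result: YES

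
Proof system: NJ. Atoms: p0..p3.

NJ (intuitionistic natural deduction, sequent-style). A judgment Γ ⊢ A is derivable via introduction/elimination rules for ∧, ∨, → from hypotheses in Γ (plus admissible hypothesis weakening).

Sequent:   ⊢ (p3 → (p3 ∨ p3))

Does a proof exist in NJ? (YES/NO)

Derivation (root first):
[→I]  ⊢ (p3 → (p3 ∨ p3))
  [∨I₂] p3 ⊢ (p3 ∨ p3)
    [Ax] p3 ⊢ p3

Result: YES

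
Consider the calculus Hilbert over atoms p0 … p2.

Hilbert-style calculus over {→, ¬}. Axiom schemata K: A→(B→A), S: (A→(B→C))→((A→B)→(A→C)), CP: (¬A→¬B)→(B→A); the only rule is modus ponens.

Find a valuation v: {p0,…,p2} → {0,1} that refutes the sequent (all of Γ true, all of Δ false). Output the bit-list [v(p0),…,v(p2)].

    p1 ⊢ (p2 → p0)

Search for a countermodel by truth-table:
  v=000: Γ:[p1=F] Δ:[(p2 → p0)=T] refutes=False
  v=001: Γ:[p1=F] Δ:[(p2 → p0)=F] refutes=False
  v=010: Γ:[p1=T] Δ:[(p2 → p0)=T] refutes=False
  v=011: Γ:[p1=T] Δ:[(p2 → p0)=F] refutes=True  ← countermodel

Result: [0, 1, 1]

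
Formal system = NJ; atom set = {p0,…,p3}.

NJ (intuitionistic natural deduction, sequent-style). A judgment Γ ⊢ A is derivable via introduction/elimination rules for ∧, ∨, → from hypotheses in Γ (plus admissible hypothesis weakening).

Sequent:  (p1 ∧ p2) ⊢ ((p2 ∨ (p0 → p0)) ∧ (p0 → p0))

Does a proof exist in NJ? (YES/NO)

Derivation trace:
[Wk] (p1 ∧ p2) ⊢ ((p2 ∨ (p0 → p0)) ∧ (p0 → p0))
  [∧I]  ⊢ ((p2 ∨ (p0 → p0)) ∧ (p0 → p0))
    [∨I₂]  ⊢ (p2 ∨ (p0 → p0))
      [→I]  ⊢ (p0 → p0)
        [Ax] p0 ⊢ p0
    [→I]  ⊢ (p0 → p0)
      [Ax] p0 ⊢ p0

Result: YES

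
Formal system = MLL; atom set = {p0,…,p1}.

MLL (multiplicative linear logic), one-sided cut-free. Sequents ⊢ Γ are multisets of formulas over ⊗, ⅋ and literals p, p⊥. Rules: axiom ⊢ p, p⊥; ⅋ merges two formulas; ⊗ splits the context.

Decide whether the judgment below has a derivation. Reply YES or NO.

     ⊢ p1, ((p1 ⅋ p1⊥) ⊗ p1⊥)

Proof tree:
[⊗]  ⊢ p1, ((p1 ⅋ p1⊥) ⊗ p1⊥)
  [⅋]  ⊢ (p1 ⅋ p1⊥)
    [Ax]  ⊢ p1, p1⊥
  [Ax]  ⊢ p1, p1⊥

Result: YES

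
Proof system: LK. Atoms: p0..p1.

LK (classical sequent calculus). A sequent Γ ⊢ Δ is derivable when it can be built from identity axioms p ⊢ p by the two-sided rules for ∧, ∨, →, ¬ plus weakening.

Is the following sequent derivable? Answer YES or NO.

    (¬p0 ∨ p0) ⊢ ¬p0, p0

Derivation (root first):
[∨L] (¬p0 ∨ p0) ⊢ ¬p0, p0
  [¬L] ¬p0 ⊢ ¬p0
    [¬R]  ⊢ p0, ¬p0
      [Ax] p0 ⊢ p0
  [Ax] p0 ⊢ p0

Result: YES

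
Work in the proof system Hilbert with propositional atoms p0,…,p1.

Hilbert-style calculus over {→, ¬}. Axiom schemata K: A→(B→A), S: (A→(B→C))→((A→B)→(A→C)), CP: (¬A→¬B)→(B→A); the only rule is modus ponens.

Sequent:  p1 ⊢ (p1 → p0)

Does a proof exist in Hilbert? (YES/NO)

Search for a countermodel by truth-table:
  v=00: Γ:[p1=F] Δ:[(p1 → p0)=T] refutes=False
  v=01: Γ:[p1=T] Δ:[(p1 → p0)=F] refutes=True  ← countermodel

Result: NO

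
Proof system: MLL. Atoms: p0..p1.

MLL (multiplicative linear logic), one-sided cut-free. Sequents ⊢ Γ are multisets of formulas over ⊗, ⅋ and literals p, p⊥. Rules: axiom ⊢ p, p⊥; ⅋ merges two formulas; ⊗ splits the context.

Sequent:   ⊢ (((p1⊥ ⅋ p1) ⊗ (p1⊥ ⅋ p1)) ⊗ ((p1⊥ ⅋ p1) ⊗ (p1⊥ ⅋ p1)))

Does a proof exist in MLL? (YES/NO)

Derivation trace:
[⊗]  ⊢ (((p1⊥ ⅋ p1) ⊗ (p1⊥ ⅋ p1)) ⊗ ((p1⊥ ⅋ p1) ⊗ (p1⊥ ⅋ p1)))
  [⊗]  ⊢ ((p1⊥ ⅋ p1) ⊗ (p1⊥ ⅋ p1))
    [⅋]  ⊢ (p1⊥ ⅋ p1)
      [Ax]  ⊢ p1, p1⊥
    [⅋]  ⊢ (p1⊥ ⅋ p1)
      [Ax]  ⊢ p1, p1⊥
  [⊗]  ⊢ ((p1⊥ ⅋ p1) ⊗ (p1⊥ ⅋ p1))
    [⅋]  ⊢ (p1⊥ ⅋ p1)
      [Ax]  ⊢ p1, p1⊥
    [⅋]  ⊢ (p1⊥ ⅋ p1)
      [Ax]  ⊢ p1, p1⊥

Result: YES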